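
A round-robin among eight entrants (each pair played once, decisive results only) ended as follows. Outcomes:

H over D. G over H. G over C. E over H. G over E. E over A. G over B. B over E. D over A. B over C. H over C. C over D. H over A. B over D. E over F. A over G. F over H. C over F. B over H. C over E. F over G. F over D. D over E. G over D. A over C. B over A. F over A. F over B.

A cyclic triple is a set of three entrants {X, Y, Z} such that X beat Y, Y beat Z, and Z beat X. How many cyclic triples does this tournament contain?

Win totals: A 2, B 5, C 3, D 2, E 3, F 5, G 5, H 3.
An entrant with w wins dominates both others in C(w,2) triples; summing gives 1 + 10 + 3 + 1 + 3 + 10 + 10 + 3 = 41 transitive triples.
Total triples C(8,3) = 56, so cyclic triples = 56 − 41 = 15.

15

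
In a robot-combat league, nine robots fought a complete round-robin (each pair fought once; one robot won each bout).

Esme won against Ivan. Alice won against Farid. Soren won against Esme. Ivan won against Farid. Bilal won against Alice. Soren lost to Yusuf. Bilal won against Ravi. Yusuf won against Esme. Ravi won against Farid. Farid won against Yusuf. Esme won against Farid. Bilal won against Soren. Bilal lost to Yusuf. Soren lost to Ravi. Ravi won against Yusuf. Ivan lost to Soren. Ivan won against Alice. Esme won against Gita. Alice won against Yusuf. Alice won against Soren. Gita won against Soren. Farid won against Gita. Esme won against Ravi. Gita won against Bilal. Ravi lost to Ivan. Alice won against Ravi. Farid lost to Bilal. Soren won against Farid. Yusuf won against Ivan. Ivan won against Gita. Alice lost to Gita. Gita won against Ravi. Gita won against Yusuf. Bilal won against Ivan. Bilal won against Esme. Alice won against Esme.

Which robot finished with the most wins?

Bilal

Win totals: Farid 2, Ravi 3, Ivan 4, Gita 5, Bilal 6, Yusuf 4, Soren 3, Esme 4, Alice 5.
Bilal leads with 6 wins (next highest: 5).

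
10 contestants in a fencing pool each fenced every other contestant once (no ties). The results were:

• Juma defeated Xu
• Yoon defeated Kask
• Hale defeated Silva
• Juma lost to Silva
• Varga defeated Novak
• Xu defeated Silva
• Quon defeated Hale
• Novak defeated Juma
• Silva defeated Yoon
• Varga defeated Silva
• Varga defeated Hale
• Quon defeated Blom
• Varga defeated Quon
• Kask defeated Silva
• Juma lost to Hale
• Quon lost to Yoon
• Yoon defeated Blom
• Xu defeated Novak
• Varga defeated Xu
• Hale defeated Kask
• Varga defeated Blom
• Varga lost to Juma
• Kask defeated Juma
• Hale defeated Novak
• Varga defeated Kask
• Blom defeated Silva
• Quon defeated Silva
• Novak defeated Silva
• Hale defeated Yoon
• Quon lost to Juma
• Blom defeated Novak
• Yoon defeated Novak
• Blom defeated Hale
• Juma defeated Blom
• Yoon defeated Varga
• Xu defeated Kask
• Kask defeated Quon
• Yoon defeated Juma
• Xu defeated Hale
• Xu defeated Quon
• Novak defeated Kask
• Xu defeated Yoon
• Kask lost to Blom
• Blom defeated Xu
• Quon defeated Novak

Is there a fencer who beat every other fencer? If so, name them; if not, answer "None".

Highest win total is Varga with 7 (out of 9 possible).
Varga lost to Yoon, Juma, so no fencer went undefeated.

None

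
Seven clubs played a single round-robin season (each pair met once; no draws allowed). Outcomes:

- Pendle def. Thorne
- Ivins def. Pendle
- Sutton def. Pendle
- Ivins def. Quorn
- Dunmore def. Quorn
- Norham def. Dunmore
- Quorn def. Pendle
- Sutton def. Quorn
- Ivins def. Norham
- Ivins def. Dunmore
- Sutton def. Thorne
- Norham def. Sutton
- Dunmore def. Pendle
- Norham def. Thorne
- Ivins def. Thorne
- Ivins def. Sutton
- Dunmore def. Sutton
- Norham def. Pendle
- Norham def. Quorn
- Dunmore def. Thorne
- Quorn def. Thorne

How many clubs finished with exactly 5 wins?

Win totals: Quorn 2, Norham 5, Sutton 3, Ivins 6, Thorne 0, Pendle 1, Dunmore 4.
Exactly 5: Norham — 1 club.

1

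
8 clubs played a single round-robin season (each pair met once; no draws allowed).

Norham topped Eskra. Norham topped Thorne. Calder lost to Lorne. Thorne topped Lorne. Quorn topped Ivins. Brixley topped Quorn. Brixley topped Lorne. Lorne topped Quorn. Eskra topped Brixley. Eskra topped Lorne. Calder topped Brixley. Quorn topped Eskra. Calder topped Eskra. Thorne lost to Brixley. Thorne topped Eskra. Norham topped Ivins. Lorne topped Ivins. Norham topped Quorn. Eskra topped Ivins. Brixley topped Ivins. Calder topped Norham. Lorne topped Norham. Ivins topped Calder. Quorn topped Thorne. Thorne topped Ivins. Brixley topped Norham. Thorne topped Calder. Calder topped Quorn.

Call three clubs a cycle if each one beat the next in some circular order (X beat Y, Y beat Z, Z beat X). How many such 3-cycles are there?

Win totals: Quorn 3, Thorne 4, Lorne 4, Calder 4, Eskra 3, Ivins 1, Norham 4, Brixley 5.
A club with w wins dominates both others in C(w,2) triples; summing gives 3 + 6 + 6 + 6 + 3 + 0 + 6 + 10 = 40 transitive triples.
Total triples C(8,3) = 56, so cyclic triples = 56 − 40 = 16.

16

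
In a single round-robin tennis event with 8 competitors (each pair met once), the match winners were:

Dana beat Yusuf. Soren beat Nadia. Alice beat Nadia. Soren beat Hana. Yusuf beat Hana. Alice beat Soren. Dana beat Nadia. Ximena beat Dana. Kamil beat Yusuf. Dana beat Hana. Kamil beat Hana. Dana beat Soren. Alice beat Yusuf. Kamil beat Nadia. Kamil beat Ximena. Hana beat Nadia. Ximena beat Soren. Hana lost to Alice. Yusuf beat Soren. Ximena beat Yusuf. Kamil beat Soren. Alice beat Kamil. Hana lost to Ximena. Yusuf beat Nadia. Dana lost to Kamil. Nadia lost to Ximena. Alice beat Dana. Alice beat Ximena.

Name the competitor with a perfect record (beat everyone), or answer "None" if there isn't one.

Alice has 7 wins out of 7 opponents — a perfect record.

Alice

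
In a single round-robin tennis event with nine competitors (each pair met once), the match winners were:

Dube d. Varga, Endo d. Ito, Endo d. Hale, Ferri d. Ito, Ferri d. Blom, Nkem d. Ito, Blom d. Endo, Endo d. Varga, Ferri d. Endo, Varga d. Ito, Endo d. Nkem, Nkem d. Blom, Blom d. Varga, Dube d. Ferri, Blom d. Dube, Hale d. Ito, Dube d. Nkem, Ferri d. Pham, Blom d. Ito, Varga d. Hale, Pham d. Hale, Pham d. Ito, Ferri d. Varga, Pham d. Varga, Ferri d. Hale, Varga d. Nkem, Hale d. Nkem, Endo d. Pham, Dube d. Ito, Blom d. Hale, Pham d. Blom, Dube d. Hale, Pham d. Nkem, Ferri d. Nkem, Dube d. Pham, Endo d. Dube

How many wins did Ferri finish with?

Ferri's results: beat Blom, Varga, Endo, Hale, Nkem, Pham, Ito; lost to Dube.
That is 7 wins.

7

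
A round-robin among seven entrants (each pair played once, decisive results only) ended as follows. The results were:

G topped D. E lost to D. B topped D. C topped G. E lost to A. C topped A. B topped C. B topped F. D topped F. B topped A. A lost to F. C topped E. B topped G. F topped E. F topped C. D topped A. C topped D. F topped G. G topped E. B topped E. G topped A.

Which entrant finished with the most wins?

Win totals: A 1, B 6, C 4, D 3, E 0, F 4, G 3.
B leads with 6 wins (next highest: 4).

B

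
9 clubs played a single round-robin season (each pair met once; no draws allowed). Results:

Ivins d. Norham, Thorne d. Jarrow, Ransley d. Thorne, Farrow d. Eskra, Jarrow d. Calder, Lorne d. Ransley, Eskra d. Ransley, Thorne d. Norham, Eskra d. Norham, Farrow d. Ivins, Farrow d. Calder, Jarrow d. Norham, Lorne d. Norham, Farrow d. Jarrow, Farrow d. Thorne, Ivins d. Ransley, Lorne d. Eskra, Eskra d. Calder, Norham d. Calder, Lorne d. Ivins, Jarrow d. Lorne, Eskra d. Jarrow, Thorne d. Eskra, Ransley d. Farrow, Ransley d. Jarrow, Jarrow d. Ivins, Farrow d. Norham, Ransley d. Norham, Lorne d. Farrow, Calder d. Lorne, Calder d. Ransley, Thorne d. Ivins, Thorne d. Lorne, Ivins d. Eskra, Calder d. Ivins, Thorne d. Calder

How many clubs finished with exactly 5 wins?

Win totals: Thorne 6, Farrow 6, Calder 3, Norham 1, Ransley 4, Lorne 5, Eskra 4, Ivins 3, Jarrow 4.
Exactly 5: Lorne — 1 club.

1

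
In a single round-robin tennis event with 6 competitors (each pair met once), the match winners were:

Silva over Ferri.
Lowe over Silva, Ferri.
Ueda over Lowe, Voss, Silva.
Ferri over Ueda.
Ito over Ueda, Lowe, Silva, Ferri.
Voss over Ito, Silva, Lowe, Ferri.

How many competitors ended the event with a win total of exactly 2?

1

Win totals: Lowe 2, Voss 4, Ferri 1, Ito 4, Ueda 3, Silva 1.
Exactly 2: Lowe — 1 competitor.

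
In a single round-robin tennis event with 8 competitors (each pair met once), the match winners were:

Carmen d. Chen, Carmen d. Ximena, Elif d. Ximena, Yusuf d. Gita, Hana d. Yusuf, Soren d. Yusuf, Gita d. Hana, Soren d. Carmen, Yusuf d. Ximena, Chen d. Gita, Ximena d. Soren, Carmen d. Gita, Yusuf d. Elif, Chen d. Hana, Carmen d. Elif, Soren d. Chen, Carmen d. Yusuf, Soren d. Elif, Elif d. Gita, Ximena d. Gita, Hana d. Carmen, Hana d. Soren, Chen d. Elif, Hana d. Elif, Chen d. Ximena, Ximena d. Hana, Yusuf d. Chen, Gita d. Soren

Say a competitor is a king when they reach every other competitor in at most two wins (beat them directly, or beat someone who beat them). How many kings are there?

5

Ximena reaches everyone (king).
Elif cannot reach Carmen, Yusuf, Chen in two steps.
Soren reaches everyone (king).
Hana reaches everyone (king).
Gita cannot reach Ximena in two steps.
Carmen reaches everyone (king).
Yusuf cannot reach Carmen in two steps.
Chen reaches everyone (king).
Kings: Ximena, Soren, Hana, Carmen, Chen — 5.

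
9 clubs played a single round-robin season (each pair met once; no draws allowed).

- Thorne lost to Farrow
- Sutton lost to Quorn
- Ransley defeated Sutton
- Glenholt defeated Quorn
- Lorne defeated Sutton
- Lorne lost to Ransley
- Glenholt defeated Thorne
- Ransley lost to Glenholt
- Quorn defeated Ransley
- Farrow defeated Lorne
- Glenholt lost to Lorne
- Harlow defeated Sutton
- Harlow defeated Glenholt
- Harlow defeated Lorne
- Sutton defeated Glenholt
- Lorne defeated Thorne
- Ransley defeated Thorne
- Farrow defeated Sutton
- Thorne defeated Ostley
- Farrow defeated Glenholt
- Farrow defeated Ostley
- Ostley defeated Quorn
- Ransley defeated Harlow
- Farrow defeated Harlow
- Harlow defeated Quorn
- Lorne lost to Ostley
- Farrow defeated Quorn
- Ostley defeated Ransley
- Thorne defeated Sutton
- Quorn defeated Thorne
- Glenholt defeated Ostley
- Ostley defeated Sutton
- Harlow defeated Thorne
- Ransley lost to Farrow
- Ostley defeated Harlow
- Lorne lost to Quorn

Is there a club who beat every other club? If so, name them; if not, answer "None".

Farrow

Farrow has 8 wins out of 8 opponents — a perfect record.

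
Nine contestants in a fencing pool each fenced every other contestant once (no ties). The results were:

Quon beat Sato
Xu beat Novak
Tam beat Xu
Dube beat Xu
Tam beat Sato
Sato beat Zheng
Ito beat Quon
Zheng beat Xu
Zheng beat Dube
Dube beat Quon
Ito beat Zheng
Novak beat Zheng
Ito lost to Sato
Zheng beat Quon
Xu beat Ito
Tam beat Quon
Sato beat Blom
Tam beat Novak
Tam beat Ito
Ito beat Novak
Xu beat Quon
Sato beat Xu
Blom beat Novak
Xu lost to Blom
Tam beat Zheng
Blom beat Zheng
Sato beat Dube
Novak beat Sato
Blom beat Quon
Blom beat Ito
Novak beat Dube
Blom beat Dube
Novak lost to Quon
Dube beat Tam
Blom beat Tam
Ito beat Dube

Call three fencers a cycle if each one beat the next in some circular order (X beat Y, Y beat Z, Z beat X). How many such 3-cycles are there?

19

Win totals: Ito 4, Blom 7, Dube 3, Sato 5, Novak 3, Zheng 3, Xu 3, Tam 6, Quon 2.
A fencer with w wins dominates both others in C(w,2) triples; summing gives 6 + 21 + 3 + 10 + 3 + 3 + 3 + 15 + 1 = 65 transitive triples.
Total triples C(9,3) = 84, so cyclic triples = 84 − 65 = 19.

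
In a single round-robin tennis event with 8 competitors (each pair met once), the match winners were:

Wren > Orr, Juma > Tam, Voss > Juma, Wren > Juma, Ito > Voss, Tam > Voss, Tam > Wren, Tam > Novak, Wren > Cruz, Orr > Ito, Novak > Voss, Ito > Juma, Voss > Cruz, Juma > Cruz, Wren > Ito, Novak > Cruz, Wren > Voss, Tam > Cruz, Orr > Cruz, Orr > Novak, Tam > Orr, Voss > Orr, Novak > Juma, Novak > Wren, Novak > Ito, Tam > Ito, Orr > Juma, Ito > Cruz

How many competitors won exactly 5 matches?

2

Win totals: Juma 2, Ito 3, Voss 3, Novak 5, Tam 6, Orr 4, Wren 5, Cruz 0.
Exactly 5: Novak, Wren — 2 competitors.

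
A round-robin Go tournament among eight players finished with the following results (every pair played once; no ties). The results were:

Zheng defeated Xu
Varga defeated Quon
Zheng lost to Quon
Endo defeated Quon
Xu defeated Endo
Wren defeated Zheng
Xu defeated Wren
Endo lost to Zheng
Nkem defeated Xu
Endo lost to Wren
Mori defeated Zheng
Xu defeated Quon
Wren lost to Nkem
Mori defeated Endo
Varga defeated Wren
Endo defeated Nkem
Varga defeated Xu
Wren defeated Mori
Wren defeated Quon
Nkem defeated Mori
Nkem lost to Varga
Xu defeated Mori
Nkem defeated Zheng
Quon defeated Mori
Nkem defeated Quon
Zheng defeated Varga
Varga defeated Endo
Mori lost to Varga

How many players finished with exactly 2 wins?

Win totals: Varga 6, Zheng 3, Mori 2, Xu 4, Wren 4, Nkem 5, Endo 2, Quon 2.
Exactly 2: Mori, Endo, Quon — 3 players.

3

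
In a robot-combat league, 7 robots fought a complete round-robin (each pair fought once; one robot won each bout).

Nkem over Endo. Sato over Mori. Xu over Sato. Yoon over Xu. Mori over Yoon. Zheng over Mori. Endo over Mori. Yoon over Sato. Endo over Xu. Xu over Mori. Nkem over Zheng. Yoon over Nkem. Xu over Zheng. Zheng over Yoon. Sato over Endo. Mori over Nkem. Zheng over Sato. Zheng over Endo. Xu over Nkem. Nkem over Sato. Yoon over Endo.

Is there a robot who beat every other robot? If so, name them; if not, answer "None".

None

Highest win total is Zheng with 4 (out of 6 possible).
Zheng lost to Xu, Nkem, so no robot went undefeated.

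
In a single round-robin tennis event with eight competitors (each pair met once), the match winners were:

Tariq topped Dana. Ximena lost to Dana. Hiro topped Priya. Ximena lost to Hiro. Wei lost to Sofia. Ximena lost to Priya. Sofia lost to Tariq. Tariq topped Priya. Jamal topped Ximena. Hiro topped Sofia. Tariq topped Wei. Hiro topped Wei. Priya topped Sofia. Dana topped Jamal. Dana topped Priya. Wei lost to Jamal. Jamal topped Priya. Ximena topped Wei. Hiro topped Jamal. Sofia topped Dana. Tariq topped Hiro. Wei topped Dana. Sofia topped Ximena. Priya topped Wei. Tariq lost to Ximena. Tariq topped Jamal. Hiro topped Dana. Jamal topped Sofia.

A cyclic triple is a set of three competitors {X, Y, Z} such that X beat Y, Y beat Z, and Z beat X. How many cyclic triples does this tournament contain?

Win totals: Jamal 4, Priya 3, Ximena 2, Tariq 6, Dana 3, Sofia 3, Wei 1, Hiro 6.
A competitor with w wins dominates both others in C(w,2) triples; summing gives 6 + 3 + 1 + 15 + 3 + 3 + 0 + 15 = 46 transitive triples.
Total triples C(8,3) = 56, so cyclic triples = 56 − 46 = 10.

10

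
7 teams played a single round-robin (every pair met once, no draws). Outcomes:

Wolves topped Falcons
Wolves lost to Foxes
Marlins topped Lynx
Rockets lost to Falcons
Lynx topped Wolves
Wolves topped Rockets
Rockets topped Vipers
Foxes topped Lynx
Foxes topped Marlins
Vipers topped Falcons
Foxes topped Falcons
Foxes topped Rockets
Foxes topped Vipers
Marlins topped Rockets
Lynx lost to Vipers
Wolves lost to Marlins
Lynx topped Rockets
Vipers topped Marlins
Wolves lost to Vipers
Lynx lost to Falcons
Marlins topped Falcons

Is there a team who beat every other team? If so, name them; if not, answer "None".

Foxes

Foxes has 6 wins out of 6 opponents — a perfect record.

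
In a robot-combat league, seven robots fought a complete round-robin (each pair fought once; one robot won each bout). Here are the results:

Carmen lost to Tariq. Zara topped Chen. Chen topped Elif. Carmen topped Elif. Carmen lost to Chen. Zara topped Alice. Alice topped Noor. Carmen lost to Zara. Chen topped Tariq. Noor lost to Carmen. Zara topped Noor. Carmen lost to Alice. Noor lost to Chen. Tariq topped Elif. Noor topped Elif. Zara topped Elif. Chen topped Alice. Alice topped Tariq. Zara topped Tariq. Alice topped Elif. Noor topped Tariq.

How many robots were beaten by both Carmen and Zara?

2

Carmen beat: Noor, Elif.
Zara beat: Noor, Carmen, Tariq, Chen, Alice, Elif.
Both beat: Noor, Elif — 2.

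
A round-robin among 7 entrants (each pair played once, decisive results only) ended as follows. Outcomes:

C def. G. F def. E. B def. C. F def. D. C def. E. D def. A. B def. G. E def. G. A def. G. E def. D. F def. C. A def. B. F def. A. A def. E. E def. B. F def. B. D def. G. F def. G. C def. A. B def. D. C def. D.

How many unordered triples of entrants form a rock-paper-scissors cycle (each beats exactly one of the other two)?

4

Win totals: A 3, B 3, C 4, D 2, E 3, F 6, G 0.
An entrant with w wins dominates both others in C(w,2) triples; summing gives 3 + 3 + 6 + 1 + 3 + 15 + 0 = 31 transitive triples.
Total triples C(7,3) = 35, so cyclic triples = 35 − 31 = 4.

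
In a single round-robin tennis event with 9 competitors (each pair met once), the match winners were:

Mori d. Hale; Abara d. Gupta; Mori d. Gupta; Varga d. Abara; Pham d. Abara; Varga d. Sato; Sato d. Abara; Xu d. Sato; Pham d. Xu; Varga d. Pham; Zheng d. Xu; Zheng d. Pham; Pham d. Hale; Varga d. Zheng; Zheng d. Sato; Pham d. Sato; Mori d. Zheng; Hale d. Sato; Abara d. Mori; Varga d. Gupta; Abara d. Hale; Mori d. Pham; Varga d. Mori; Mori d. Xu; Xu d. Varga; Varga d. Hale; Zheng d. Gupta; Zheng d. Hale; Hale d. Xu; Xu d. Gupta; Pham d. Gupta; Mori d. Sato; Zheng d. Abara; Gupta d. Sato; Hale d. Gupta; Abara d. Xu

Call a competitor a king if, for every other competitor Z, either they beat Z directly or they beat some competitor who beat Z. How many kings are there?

5

Abara reaches everyone (king).
Zheng reaches everyone (king).
Mori reaches everyone (king).
Sato cannot reach Zheng, Pham, Varga in two steps.
Hale cannot reach Zheng, Mori, Pham in two steps.
Gupta cannot reach Zheng, Mori, Hale, Xu, Pham, Varga in two steps.
Xu reaches everyone (king).
Pham cannot reach Zheng in two steps.
Varga reaches everyone (king).
Kings: Abara, Zheng, Mori, Xu, Varga — 5.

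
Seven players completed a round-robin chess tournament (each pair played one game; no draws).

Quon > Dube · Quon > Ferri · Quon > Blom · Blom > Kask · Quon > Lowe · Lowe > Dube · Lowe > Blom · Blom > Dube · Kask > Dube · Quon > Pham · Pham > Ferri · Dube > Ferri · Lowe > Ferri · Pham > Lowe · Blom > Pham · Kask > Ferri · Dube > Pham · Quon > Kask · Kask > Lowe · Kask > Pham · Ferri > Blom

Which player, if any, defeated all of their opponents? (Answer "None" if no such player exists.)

Quon has 6 wins out of 6 opponents — a perfect record.

Quon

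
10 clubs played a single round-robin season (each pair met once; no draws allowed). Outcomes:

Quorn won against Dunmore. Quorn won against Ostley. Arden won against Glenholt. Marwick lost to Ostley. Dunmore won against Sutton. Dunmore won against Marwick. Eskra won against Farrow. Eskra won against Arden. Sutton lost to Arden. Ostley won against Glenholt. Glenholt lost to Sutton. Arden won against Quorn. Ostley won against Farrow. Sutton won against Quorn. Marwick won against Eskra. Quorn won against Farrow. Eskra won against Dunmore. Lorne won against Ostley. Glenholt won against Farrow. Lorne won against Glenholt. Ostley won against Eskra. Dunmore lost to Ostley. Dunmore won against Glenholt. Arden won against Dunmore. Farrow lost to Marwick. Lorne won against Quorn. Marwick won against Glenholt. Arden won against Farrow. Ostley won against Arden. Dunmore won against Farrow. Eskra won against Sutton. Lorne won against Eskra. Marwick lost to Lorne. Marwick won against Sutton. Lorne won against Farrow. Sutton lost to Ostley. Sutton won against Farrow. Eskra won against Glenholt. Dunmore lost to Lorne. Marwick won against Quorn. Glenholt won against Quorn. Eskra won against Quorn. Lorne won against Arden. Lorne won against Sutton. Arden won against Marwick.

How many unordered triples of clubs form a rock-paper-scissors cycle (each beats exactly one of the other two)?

10

Win totals: Arden 6, Sutton 3, Dunmore 4, Marwick 5, Glenholt 2, Quorn 3, Eskra 6, Farrow 0, Lorne 9, Ostley 7.
A club with w wins dominates both others in C(w,2) triples; summing gives 15 + 3 + 6 + 10 + 1 + 3 + 15 + 0 + 36 + 21 = 110 transitive triples.
Total triples C(10,3) = 120, so cyclic triples = 120 − 110 = 10.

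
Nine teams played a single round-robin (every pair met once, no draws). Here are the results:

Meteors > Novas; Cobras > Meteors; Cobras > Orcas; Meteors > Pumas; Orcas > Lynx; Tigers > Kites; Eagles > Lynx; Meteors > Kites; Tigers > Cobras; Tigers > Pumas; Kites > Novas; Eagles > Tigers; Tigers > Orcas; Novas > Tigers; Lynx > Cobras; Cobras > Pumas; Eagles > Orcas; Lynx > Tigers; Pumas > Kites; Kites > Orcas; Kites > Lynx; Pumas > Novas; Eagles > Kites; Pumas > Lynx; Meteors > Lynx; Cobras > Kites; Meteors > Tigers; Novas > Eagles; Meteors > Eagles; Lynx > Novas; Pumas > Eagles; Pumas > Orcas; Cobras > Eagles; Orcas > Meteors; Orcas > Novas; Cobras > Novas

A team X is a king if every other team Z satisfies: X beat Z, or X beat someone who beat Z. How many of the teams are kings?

7

Meteors reaches everyone (king).
Orcas reaches everyone (king).
Pumas reaches everyone (king).
Kites cannot reach Pumas in two steps.
Lynx reaches everyone (king).
Tigers reaches everyone (king).
Cobras reaches everyone (king).
Eagles reaches everyone (king).
Novas cannot reach Meteors in two steps.
Kings: Meteors, Orcas, Pumas, Lynx, Tigers, Cobras, Eagles — 7.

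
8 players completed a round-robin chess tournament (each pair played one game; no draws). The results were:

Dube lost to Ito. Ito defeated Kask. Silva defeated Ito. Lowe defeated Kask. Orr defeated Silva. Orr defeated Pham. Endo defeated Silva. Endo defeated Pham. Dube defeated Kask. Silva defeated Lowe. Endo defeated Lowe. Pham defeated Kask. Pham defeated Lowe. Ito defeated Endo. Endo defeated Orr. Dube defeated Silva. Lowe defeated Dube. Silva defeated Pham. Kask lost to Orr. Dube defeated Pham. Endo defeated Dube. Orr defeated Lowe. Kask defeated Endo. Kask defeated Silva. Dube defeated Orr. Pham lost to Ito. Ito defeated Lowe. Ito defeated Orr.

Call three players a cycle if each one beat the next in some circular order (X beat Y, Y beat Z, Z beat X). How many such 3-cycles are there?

Win totals: Endo 5, Ito 6, Lowe 2, Dube 4, Orr 4, Pham 2, Kask 2, Silva 3.
A player with w wins dominates both others in C(w,2) triples; summing gives 10 + 15 + 1 + 6 + 6 + 1 + 1 + 3 = 43 transitive triples.
Total triples C(8,3) = 56, so cyclic triples = 56 − 43 = 13.

13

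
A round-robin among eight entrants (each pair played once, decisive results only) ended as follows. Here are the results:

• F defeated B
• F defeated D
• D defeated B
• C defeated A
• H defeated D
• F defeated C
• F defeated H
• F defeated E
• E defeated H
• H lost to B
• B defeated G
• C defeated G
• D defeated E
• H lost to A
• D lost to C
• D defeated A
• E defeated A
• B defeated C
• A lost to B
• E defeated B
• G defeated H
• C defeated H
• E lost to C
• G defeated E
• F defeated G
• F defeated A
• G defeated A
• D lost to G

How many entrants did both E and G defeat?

E beat: A, B, H.
G beat: A, D, E, H.
Both beat: A, H — 2.

2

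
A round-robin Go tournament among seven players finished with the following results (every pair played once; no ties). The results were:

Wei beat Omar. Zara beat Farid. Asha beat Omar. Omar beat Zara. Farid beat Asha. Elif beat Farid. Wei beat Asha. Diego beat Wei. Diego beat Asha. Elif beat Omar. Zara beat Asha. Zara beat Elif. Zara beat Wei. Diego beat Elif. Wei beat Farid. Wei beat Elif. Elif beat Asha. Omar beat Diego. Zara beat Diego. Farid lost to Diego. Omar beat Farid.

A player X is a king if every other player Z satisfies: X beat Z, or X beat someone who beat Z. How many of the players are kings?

3

Elif cannot reach Wei in two steps.
Zara reaches everyone (king).
Farid cannot reach Elif, Zara, Diego, Wei in two steps.
Omar reaches everyone (king).
Diego cannot reach Zara in two steps.
Wei reaches everyone (king).
Asha cannot reach Elif, Wei in two steps.
Kings: Zara, Omar, Wei — 3.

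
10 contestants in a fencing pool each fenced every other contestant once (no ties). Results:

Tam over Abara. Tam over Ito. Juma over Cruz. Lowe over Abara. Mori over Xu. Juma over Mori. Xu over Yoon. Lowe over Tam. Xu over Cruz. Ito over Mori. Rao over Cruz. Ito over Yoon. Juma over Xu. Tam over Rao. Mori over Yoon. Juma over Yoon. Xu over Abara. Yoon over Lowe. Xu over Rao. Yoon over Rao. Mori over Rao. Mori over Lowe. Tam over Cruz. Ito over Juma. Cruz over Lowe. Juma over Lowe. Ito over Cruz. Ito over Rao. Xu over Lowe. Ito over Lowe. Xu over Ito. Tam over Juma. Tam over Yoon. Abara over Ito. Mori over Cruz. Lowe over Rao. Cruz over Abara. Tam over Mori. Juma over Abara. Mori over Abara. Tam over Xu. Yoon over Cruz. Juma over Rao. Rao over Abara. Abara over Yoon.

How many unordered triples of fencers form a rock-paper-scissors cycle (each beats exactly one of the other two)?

17

Win totals: Xu 6, Abara 2, Ito 6, Lowe 3, Mori 6, Cruz 2, Rao 2, Yoon 3, Tam 8, Juma 7.
A fencer with w wins dominates both others in C(w,2) triples; summing gives 15 + 1 + 15 + 3 + 15 + 1 + 1 + 3 + 28 + 21 = 103 transitive triples.
Total triples C(10,3) = 120, so cyclic triples = 120 − 103 = 17.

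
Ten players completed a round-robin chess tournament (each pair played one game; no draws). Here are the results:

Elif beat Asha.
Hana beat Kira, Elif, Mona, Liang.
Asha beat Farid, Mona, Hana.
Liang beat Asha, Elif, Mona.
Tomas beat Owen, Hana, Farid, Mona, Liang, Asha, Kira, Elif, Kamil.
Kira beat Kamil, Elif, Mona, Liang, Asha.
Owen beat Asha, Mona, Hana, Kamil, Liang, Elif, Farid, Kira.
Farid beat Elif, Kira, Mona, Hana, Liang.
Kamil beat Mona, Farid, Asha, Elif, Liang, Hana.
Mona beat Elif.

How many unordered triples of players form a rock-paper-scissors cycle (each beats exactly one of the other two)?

9

Win totals: Farid 5, Tomas 9, Owen 8, Mona 1, Kamil 6, Kira 5, Elif 1, Asha 3, Liang 3, Hana 4.
A player with w wins dominates both others in C(w,2) triples; summing gives 10 + 36 + 28 + 0 + 15 + 10 + 0 + 3 + 3 + 6 = 111 transitive triples.
Total triples C(10,3) = 120, so cyclic triples = 120 − 111 = 9.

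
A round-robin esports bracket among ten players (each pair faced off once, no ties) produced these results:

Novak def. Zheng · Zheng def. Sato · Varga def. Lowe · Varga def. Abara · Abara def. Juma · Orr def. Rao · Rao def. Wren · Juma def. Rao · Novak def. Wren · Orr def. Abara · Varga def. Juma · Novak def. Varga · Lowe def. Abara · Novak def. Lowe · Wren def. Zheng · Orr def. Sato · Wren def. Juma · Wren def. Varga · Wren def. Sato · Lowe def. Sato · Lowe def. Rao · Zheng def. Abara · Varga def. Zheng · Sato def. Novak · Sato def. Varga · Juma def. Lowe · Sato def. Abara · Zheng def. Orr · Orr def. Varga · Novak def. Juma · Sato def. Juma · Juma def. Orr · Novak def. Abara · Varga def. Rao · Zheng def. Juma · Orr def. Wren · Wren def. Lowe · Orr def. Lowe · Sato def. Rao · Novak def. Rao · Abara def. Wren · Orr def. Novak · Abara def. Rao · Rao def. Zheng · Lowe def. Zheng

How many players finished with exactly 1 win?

Win totals: Juma 3, Rao 2, Orr 7, Novak 7, Abara 3, Sato 5, Wren 5, Varga 5, Zheng 4, Lowe 4.
No player has exactly 1 wins.

0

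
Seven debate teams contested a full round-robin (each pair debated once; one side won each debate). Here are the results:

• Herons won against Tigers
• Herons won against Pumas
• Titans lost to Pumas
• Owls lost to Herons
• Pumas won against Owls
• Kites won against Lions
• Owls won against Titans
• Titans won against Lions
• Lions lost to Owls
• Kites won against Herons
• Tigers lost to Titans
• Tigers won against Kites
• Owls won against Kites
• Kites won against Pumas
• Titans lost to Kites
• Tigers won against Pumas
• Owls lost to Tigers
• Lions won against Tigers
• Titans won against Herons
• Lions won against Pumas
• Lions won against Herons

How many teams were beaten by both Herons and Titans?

Herons beat: Pumas, Tigers, Owls.
Titans beat: Lions, Herons, Tigers.
Both beat: Tigers — 1.

1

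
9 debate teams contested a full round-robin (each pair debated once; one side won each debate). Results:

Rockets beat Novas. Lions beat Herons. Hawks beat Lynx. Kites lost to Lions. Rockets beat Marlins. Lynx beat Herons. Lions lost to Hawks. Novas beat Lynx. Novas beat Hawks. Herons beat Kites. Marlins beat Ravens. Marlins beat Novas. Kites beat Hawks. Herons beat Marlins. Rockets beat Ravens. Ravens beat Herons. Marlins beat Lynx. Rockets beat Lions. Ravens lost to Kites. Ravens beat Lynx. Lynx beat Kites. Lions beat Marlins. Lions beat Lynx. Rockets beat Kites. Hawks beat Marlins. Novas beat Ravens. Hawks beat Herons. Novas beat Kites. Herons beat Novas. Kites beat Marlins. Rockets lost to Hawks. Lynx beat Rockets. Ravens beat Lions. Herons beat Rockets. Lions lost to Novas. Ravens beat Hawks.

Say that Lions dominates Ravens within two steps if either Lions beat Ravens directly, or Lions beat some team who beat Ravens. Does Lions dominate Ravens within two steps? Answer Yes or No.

Yes

Lions did not beat Ravens directly.
Lions beat Marlins, Herons, Kites, Lynx. Of those, Marlins beat Ravens.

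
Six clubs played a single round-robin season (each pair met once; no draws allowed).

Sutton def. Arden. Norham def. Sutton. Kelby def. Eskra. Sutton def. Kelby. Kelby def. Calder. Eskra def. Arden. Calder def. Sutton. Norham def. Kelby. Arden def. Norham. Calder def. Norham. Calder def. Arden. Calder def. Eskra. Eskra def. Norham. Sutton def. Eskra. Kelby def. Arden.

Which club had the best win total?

Win totals: Sutton 3, Norham 2, Kelby 3, Calder 4, Arden 1, Eskra 2.
Calder leads with 4 wins (next highest: 3).

Calder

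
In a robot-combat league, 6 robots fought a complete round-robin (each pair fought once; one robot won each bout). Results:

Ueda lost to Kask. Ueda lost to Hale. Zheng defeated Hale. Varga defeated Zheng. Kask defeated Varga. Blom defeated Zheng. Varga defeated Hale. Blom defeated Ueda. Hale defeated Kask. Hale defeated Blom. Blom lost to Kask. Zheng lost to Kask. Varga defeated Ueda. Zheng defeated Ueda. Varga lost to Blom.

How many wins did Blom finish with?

Blom's results: beat Varga, Ueda, Zheng; lost to Hale, Kask.
That is 3 wins.

3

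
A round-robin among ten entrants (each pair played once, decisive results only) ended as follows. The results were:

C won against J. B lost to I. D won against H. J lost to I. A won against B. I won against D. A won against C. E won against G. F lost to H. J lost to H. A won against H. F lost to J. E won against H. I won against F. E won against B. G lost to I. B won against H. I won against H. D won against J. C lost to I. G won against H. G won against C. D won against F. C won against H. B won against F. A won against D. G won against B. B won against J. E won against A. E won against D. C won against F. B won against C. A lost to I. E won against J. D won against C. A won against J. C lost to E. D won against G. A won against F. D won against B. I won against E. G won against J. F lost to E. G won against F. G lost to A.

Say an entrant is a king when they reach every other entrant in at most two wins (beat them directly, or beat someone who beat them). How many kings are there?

1

A cannot reach E, I in two steps.
B cannot reach A, D, E, G, I in two steps.
C cannot reach A, B, D, E, G, I in two steps.
D cannot reach A, E, I in two steps.
E cannot reach I in two steps.
F cannot reach A, B, C, D, E, G, H, I, J in two steps.
G cannot reach A, D, E, I in two steps.
H cannot reach A, B, C, D, E, G, I in two steps.
I reaches everyone (king).
J cannot reach A, B, C, D, E, G, H, I in two steps.
Kings: I — 1.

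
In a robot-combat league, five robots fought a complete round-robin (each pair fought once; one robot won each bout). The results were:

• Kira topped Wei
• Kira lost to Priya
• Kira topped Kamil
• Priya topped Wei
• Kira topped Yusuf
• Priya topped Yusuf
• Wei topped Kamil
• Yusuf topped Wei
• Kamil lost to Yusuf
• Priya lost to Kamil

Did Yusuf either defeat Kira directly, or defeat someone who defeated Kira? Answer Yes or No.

Yusuf did not beat Kira directly.
Yusuf beat Kamil, Wei, but each of them lost to Kira. No two-step path.

No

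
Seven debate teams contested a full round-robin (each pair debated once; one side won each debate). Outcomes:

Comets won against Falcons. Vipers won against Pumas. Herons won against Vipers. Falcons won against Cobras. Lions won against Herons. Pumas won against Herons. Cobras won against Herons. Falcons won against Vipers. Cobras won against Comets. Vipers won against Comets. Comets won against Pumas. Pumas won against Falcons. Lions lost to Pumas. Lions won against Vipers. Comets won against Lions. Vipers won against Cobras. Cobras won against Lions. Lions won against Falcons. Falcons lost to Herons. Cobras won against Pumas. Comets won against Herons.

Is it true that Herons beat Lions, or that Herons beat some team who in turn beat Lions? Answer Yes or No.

Herons did not beat Lions directly.
Herons beat Falcons, Vipers, but each of them lost to Lions. No two-step path.

No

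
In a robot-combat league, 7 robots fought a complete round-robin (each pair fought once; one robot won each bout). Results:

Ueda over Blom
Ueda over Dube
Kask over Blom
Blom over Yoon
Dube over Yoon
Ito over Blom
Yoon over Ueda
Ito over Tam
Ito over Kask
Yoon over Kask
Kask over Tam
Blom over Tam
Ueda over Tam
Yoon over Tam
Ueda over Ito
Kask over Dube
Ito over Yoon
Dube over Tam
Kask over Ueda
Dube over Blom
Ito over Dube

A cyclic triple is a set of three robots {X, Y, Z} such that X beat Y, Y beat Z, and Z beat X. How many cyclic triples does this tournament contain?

6

Win totals: Kask 4, Ito 5, Dube 3, Yoon 3, Tam 0, Blom 2, Ueda 4.
A robot with w wins dominates both others in C(w,2) triples; summing gives 6 + 10 + 3 + 3 + 0 + 1 + 6 = 29 transitive triples.
Total triples C(7,3) = 35, so cyclic triples = 35 − 29 = 6.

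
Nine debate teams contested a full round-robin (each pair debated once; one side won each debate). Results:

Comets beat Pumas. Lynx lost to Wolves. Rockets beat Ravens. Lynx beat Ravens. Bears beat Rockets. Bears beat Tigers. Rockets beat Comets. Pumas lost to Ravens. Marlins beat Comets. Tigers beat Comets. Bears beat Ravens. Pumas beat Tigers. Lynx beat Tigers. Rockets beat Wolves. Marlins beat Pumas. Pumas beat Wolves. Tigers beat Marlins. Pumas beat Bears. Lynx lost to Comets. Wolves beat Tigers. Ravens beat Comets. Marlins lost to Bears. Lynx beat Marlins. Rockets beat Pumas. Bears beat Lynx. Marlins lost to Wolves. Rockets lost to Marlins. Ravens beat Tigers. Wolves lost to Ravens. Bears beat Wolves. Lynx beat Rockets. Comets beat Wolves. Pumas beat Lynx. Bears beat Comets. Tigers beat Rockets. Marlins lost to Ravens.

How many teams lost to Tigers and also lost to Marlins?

2

Tigers beat: Marlins, Rockets, Comets.
Marlins beat: Rockets, Pumas, Comets.
Both beat: Rockets, Comets — 2.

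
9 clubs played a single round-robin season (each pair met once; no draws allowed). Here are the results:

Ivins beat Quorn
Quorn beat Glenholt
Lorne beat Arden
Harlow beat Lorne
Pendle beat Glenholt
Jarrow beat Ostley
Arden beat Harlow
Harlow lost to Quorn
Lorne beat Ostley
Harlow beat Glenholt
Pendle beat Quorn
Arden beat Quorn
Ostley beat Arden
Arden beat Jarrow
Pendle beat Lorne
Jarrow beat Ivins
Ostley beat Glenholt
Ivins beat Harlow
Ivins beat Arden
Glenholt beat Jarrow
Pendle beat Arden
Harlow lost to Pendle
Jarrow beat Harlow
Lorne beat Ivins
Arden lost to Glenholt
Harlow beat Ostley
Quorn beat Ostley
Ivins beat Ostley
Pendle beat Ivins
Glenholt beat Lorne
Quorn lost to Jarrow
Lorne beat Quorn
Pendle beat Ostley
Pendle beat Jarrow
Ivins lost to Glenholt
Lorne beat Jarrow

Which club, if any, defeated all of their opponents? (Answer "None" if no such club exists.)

Pendle

Pendle has 8 wins out of 8 opponents — a perfect record.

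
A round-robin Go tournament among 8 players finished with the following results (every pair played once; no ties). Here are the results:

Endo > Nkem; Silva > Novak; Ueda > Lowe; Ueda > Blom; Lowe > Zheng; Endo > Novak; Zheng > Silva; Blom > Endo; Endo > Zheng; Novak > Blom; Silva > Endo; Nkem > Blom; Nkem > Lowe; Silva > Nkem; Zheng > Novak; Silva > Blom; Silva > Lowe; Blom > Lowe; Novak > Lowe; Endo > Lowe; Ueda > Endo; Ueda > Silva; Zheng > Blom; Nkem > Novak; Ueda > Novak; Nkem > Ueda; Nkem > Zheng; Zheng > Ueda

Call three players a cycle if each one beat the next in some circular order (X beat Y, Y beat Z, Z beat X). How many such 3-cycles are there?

Win totals: Lowe 1, Blom 2, Nkem 5, Ueda 5, Novak 2, Endo 4, Silva 5, Zheng 4.
A player with w wins dominates both others in C(w,2) triples; summing gives 0 + 1 + 10 + 10 + 1 + 6 + 10 + 6 = 44 transitive triples.
Total triples C(8,3) = 56, so cyclic triples = 56 − 44 = 12.

12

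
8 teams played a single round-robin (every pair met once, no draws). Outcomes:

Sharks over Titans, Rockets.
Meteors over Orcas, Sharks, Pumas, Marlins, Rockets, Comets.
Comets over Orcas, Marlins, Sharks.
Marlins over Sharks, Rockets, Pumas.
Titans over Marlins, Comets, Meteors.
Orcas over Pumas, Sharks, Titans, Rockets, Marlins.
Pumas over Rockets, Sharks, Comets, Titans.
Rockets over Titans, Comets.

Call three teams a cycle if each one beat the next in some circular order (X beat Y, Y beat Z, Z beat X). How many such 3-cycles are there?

14

Win totals: Pumas 4, Titans 3, Orcas 5, Sharks 2, Rockets 2, Comets 3, Meteors 6, Marlins 3.
A team with w wins dominates both others in C(w,2) triples; summing gives 6 + 3 + 10 + 1 + 1 + 3 + 15 + 3 = 42 transitive triples.
Total triples C(8,3) = 56, so cyclic triples = 56 − 42 = 14.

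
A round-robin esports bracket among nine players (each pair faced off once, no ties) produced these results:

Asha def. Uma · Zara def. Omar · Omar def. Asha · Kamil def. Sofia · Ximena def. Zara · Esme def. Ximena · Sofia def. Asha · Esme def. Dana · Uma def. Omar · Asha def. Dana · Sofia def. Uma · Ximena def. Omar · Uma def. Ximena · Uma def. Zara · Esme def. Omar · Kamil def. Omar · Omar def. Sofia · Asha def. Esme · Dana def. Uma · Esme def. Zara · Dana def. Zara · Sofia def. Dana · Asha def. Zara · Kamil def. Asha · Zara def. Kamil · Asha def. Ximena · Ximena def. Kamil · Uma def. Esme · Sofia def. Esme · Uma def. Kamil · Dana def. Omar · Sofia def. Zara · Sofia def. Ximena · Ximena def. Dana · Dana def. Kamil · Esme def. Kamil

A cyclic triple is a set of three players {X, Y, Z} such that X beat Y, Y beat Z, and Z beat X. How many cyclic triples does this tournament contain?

Win totals: Dana 4, Asha 5, Uma 5, Ximena 4, Omar 2, Sofia 6, Zara 2, Kamil 3, Esme 5.
A player with w wins dominates both others in C(w,2) triples; summing gives 6 + 10 + 10 + 6 + 1 + 15 + 1 + 3 + 10 = 62 transitive triples.
Total triples C(9,3) = 84, so cyclic triples = 84 − 62 = 22.

22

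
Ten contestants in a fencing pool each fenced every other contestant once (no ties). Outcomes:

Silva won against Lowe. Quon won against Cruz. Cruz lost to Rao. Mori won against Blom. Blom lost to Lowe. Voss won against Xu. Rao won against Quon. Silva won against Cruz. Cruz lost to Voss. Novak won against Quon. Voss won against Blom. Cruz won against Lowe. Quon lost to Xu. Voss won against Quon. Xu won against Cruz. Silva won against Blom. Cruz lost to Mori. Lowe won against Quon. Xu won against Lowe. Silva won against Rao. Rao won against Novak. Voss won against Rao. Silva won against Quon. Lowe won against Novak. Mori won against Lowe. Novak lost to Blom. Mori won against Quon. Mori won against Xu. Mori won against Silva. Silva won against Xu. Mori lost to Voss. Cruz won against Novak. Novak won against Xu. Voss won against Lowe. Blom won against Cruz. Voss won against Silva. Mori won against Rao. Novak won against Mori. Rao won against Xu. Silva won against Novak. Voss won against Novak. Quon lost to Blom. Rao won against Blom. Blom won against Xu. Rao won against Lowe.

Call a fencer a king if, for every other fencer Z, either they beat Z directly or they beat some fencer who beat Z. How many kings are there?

Cruz cannot reach Rao, Voss, Silva in two steps.
Rao cannot reach Voss, Silva in two steps.
Voss reaches everyone (king).
Blom cannot reach Rao, Voss, Silva in two steps.
Silva cannot reach Voss in two steps.
Novak cannot reach Voss in two steps.
Lowe cannot reach Rao, Voss, Silva in two steps.
Quon cannot reach Rao, Voss, Blom, Silva, Mori, Xu in two steps.
Mori cannot reach Voss in two steps.
Xu cannot reach Rao, Voss, Silva, Mori in two steps.
Kings: Voss — 1.

1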